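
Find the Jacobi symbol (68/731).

0

Pull out 2^2: since 731 ≡ 3 (mod 8), (2/731) = -1, so (2/731)^2 = +1.
Reciprocity: 17 ≡ 1 and 731 ≡ 3 (mod 4), so (17/731) = +(731/17).
Reduce top mod 17: now compute (0/17).
Top reduces to 0: gcd > 1, so the symbol is 0.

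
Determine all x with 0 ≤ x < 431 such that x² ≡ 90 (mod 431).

Since 431 ≡ 3 (mod 4), a square root of 90 is 90^((431+1)/4) = 90^108 mod 431.
Repeated squaring: 90^2≡342, 90^4≡163, 90^8≡278, 90^16≡135, 90^32≡123, 90^64≡44 (mod 431).
90^108 = 90^(64+32+8+4) ≡ 368 (mod 431).
Check: 368² = 135424 ≡ 90 (mod 431). The two roots are 63 and 368.

63, 368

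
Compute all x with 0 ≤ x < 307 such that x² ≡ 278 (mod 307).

Since 307 ≡ 3 (mod 4), a square root of 278 is 278^((307+1)/4) = 278^77 mod 307.
Repeated squaring: 278^2≡227, 278^4≡260, 278^8≡60, 278^16≡223, 278^32≡302, 278^64≡25 (mod 307).
278^77 = 278^(64+8+4+1) ≡ 187 (mod 307).
Check: 187² = 34969 ≡ 278 (mod 307). The two roots are 120 and 187.

120, 187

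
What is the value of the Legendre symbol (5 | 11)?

1

Reciprocity: 5 ≡ 1 and 11 ≡ 3 (mod 4), so (5/11) = +(11/5).
Reduce top mod 5: now compute (1/5).
Reached (1/5) = 1. Collecting the sign flips along the way, the symbol is +1.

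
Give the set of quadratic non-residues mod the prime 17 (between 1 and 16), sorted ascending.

Square k = 1,…,8 (k and 17−k give the same square):
1²=1, 2²=4, 3²=9, 4²=16, 5²≡8, 6²≡2, 7²≡15, 8²≡13 (mod 17).
The residues are {1, 2, 4, 8, 9, 13, 15, 16}; the non-residues are the remaining 8 nonzero classes.

3, 5, 6, 7, 10, 11, 12, 14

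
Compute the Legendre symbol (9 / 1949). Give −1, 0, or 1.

1

Reciprocity: 9 ≡ 1 and 1949 ≡ 1 (mod 4), so (9/1949) = +(1949/9).
Reduce top mod 9: now compute (5/9).
Reciprocity: 5 ≡ 1 and 9 ≡ 1 (mod 4), so (5/9) = +(9/5).
Reduce top mod 5: now compute (4/5).
Pull out 2^2: since 5 ≡ 5 (mod 8), (2/5) = -1, so (2/5)^2 = +1.
Reached (1/5) = 1. Collecting the sign flips along the way, the symbol is +1.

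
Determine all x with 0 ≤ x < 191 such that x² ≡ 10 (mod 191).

Since 191 ≡ 3 (mod 4), a square root of 10 is 10^((191+1)/4) = 10^48 mod 191.
Repeated squaring: 10^2≡100, 10^4≡68, 10^8≡40, 10^16≡72, 10^32≡27 (mod 191).
10^48 = 10^(32+16) ≡ 34 (mod 191).
Check: 34² = 1156 ≡ 10 (mod 191). The two roots are 34 and 157.

34, 157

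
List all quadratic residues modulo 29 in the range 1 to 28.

Square k = 1,…,14 (k and 29−k give the same square):
1²=1, 2²=4, 3²=9, 4²=16, 5²=25, 6²≡7, 7²≡20, 8²≡6, 9²≡23, 10²≡13, 11²≡5, 12²≡28, 13²≡24, 14²≡22 (mod 29).
So the quadratic residues mod 29 are {1, 4, 5, 6, 7, 9, 13, 16, 20, 22, 23, 24, 25, 28}.

1, 4, 5, 6, 7, 9, 13, 16, 20, 22, 23, 24, 25, 28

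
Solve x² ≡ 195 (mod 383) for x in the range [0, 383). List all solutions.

Since 383 ≡ 3 (mod 4), a square root of 195 is 195^((383+1)/4) = 195^96 mod 383.
Repeated squaring: 195^2≡108, 195^4≡174, 195^8≡19, 195^16≡361, 195^32≡101, 195^64≡243 (mod 383).
195^96 = 195^(64+32) ≡ 31 (mod 383).
Check: 31² = 961 ≡ 195 (mod 383). The two roots are 31 and 352.

31, 352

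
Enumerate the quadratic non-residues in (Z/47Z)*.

Square k = 1,…,23 (k and 47−k give the same square):
1²=1, 2²=4, 3²=9, 4²=16, 5²=25, 6²=36, 7²≡2, 8²≡17, 9²≡34, 10²≡6, 11²≡27, 12²≡3, 13²≡28, 14²≡8, 15²≡37, 16²≡21, 17²≡7, 18²≡42, 19²≡32, 20²≡24, 21²≡18, 22²≡14, 23²≡12 (mod 47).
The residues are {1, 2, 3, 4, 6, 7, 8, 9, 12, 14, 16, 17, 18, 21, 24, 25, 27, 28, 32, 34, 36, 37, 42}; the non-residues are the remaining 23 nonzero classes.

5 10 11 13 15 19 20 22 23 26 29 30 31 33 35 38 39 40 41 43 44 45 46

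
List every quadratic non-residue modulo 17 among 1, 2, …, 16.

Square k = 1,…,8 (k and 17−k give the same square):
1²=1, 2²=4, 3²=9, 4²=16, 5²≡8, 6²≡2, 7²≡15, 8²≡13 (mod 17).
The residues are {1, 2, 4, 8, 9, 13, 15, 16}; the non-residues are the remaining 8 nonzero classes.

3, 5, 6, 7, 10, 11, 12, 14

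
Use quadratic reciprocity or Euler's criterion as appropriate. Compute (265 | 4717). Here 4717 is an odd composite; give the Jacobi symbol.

Reciprocity: 265 ≡ 1 and 4717 ≡ 1 (mod 4), so (265/4717) = +(4717/265).
Reduce top mod 265: now compute (212/265).
Pull out 2^2: since 265 ≡ 1 (mod 8), (2/265) = +1, so (2/265)^2 = +1.
Reciprocity: 53 ≡ 1 and 265 ≡ 1 (mod 4), so (53/265) = +(265/53).
Reduce top mod 53: now compute (0/53).
Top reduces to 0: gcd > 1, so the symbol is 0.

0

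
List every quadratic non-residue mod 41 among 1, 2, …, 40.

3 6 7 11 12 13 14 15 17 19 22 24 26 27 28 29 30 34 35 38

Square k = 1,…,20 (k and 41−k give the same square):
1²=1, 2²=4, 3²=9, 4²=16, 5²=25, 6²=36, 7²≡8, 8²≡23, 9²≡40, 10²≡18, 11²≡39, 12²≡21, 13²≡5, 14²≡32, 15²≡20, 16²≡10, 17²≡2, 18²≡37, 19²≡33, 20²≡31 (mod 41).
The residues are {1, 2, 4, 5, 8, 9, 10, 16, 18, 20, 21, 23, 25, 31, 32, 33, 36, 37, 39, 40}; the non-residues are the remaining 20 nonzero classes.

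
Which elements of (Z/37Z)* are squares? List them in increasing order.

1 3 4 7 9 10 11 12 16 21 25 26 27 28 30 33 34 36

Square k = 1,…,18 (k and 37−k give the same square):
1²=1, 2²=4, 3²=9, 4²=16, 5²=25, 6²=36, 7²≡12, 8²≡27, 9²≡7, 10²≡26, 11²≡10, 12²≡33, 13²≡21, 14²≡11, 15²≡3, 16²≡34, 17²≡30, 18²≡28 (mod 37).
So the quadratic residues mod 37 are {1, 3, 4, 7, 9, 10, 11, 12, 16, 21, 25, 26, 27, 28, 30, 33, 34, 36}.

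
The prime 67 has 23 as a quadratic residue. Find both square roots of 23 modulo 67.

31, 36

Since 67 ≡ 3 (mod 4), a square root of 23 is 23^((67+1)/4) = 23^17 mod 67.
Repeated squaring: 23^2≡60, 23^4≡49, 23^8≡56, 23^16≡54 (mod 67).
23^17 = 23^(16+1) ≡ 36 (mod 67).
Check: 36² = 1296 ≡ 23 (mod 67). The two roots are 31 and 36.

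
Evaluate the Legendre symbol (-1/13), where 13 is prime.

First reduce: -1 ≡ 12 (mod 13).
Pull out 2^2: since 13 ≡ 5 (mod 8), (2/13) = -1, so (2/13)^2 = +1.
Reciprocity: 3 ≡ 3 and 13 ≡ 1 (mod 4), so (3/13) = +(13/3).
Reduce top mod 3: now compute (1/3).
Reached (1/3) = 1. Collecting the sign flips along the way, the symbol is +1.

1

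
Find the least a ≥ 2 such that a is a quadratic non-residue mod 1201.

(2/1201) = +1, so 2 is a residue.
(3/1201) = +1, so 3 is a residue.
(4/1201) = +1, so 4 is a residue.
(5/1201) = +1, so 5 is a residue.
(6/1201) = +1, so 6 is a residue.
(7/1201) = +1, so 7 is a residue.
(8/1201) = +1, so 8 is a residue.
(9/1201) = +1, so 9 is a residue.
(10/1201) = +1, so 10 is a residue.
(11/1201) = −1, so 11 is the smallest positive non-residue mod 1201.

11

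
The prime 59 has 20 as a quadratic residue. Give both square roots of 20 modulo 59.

16, 43

Since 59 ≡ 3 (mod 4), a square root of 20 is 20^((59+1)/4) = 20^15 mod 59.
Repeated squaring: 20^2≡46, 20^4≡51, 20^8≡5 (mod 59).
20^15 = 20^(8+4+2+1) ≡ 16 (mod 59).
Check: 16² = 256 ≡ 20 (mod 59). The two roots are 16 and 43.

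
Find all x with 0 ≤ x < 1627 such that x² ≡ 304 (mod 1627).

Since 1627 ≡ 3 (mod 4), a square root of 304 is 304^((1627+1)/4) = 304^407 mod 1627.
Repeated squaring: 304^2≡1304, 304^4≡201, 304^8≡1353, 304^16≡234, 304^32≡1065, 304^64≡206, 304^128≡134, 304^256≡59 (mod 1627).
304^407 = 304^(256+128+16+4+2+1) ≡ 280 (mod 1627).
Check: 280² = 78400 ≡ 304 (mod 1627). The two roots are 280 and 1347.

280, 1347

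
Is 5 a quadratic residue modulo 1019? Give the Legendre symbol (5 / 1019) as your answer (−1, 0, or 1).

1

Reciprocity: 5 ≡ 1 and 1019 ≡ 3 (mod 4), so (5/1019) = +(1019/5).
Reduce top mod 5: now compute (4/5).
Pull out 2^2: since 5 ≡ 5 (mod 8), (2/5) = -1, so (2/5)^2 = +1.
Reached (1/5) = 1. Collecting the sign flips along the way, the symbol is +1.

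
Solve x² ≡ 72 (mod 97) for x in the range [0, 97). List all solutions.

97 ≡ 1 (mod 4), so we find a root by search.
Trying successive values, 13² = 169 ≡ 72 (mod 97). The other root is 97 − 13 = 84.

13, 84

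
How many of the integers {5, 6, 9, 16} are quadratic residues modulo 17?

2

(5/17) = -1 → non-residue.
(6/17) = -1 → non-residue.
(9/17) = +1 → QR.
(16/17) = +1 → QR.
Total quadratic residues among the 4: 2.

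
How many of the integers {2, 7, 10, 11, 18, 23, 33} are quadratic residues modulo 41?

(2/41) = +1 → QR.
(7/41) = -1 → non-residue.
(10/41) = +1 → QR.
(11/41) = -1 → non-residue.
(18/41) = +1 → QR.
(23/41) = +1 → QR.
(33/41) = +1 → QR.
Total quadratic residues among the 7: 5.

5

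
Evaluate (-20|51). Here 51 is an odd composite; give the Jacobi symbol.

-1

First reduce: -20 ≡ 31 (mod 51).
Reciprocity: 31 ≡ 3 and 51 ≡ 3 (mod 4), so (31/51) = −(51/31).
Reduce top mod 31: now compute (20/31).
Pull out 2^2: since 31 ≡ 7 (mod 8), (2/31) = +1, so (2/31)^2 = +1.
Reciprocity: 5 ≡ 1 and 31 ≡ 3 (mod 4), so (5/31) = +(31/5).
Reduce top mod 5: now compute (1/5).
Reached (1/5) = 1. Collecting the sign flips along the way, the symbol is -1.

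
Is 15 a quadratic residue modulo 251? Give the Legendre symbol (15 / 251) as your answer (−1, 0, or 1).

Reciprocity: 15 ≡ 3 and 251 ≡ 3 (mod 4), so (15/251) = −(251/15).
Reduce top mod 15: now compute (11/15).
Reciprocity: 11 ≡ 3 and 15 ≡ 3 (mod 4), so (11/15) = −(15/11).
Reduce top mod 11: now compute (4/11).
Pull out 2^2: since 11 ≡ 3 (mod 8), (2/11) = -1, so (2/11)^2 = +1.
Reached (1/11) = 1. Collecting the sign flips along the way, the symbol is +1.

1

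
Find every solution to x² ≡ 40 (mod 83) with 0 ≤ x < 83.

Since 83 ≡ 3 (mod 4), a square root of 40 is 40^((83+1)/4) = 40^21 mod 83.
Repeated squaring: 40^2≡23, 40^4≡31, 40^8≡48, 40^16≡63 (mod 83).
40^21 = 40^(16+4+1) ≡ 17 (mod 83).
Check: 17² = 289 ≡ 40 (mod 83). The two roots are 17 and 66.

17, 66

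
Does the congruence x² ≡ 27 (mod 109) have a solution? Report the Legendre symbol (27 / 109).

1

Reciprocity: 27 ≡ 3 and 109 ≡ 1 (mod 4), so (27/109) = +(109/27).
Reduce top mod 27: now compute (1/27).
Reached (1/27) = 1. Collecting the sign flips along the way, the symbol is +1.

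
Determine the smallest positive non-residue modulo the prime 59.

2

(2/59) = −1, so 2 is the smallest positive non-residue mod 59.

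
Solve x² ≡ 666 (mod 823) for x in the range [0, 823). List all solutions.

220, 603

Since 823 ≡ 3 (mod 4), a square root of 666 is 666^((823+1)/4) = 666^206 mod 823.
Repeated squaring: 666^2≡782, 666^4≡35, 666^8≡402, 666^16≡296, 666^32≡378, 666^64≡505, 666^128≡718 (mod 823).
666^206 = 666^(128+64+8+4+2) ≡ 220 (mod 823).
Check: 220² = 48400 ≡ 666 (mod 823). The two roots are 220 and 603.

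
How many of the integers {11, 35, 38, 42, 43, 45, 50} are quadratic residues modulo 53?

(11/53) = +1 → QR.
(35/53) = -1 → non-residue.
(38/53) = +1 → QR.
(42/53) = +1 → QR.
(43/53) = +1 → QR.
(45/53) = -1 → non-residue.
(50/53) = -1 → non-residue.
Total quadratic residues among the 7: 4.

4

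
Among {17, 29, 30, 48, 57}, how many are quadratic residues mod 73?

2

(17/73) = -1 → non-residue.
(29/73) = -1 → non-residue.
(30/73) = -1 → non-residue.
(48/73) = +1 → QR.
(57/73) = +1 → QR.
Total quadratic residues among the 5: 2.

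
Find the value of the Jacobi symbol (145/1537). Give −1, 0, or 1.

Reciprocity: 145 ≡ 1 and 1537 ≡ 1 (mod 4), so (145/1537) = +(1537/145).
Reduce top mod 145: now compute (87/145).
Reciprocity: 87 ≡ 3 and 145 ≡ 1 (mod 4), so (87/145) = +(145/87).
Reduce top mod 87: now compute (58/87).
Pull out 2: since 87 ≡ 7 (mod 8), (2/87) = +1.
Reciprocity: 29 ≡ 1 and 87 ≡ 3 (mod 4), so (29/87) = +(87/29).
Reduce top mod 29: now compute (0/29).
Top reduces to 0: gcd > 1, so the symbol is 0.

0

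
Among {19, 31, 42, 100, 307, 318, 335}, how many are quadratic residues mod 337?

3

(19/337) = -1 → non-residue.
(31/337) = -1 → non-residue.
(42/337) = +1 → QR.
(100/337) = +1 → QR.
(307/337) = -1 → non-residue.
(318/337) = -1 → non-residue.
(335/337) = +1 → QR.
Total quadratic residues among the 7: 3.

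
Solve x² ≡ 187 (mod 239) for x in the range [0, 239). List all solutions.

67, 172

Since 239 ≡ 3 (mod 4), a square root of 187 is 187^((239+1)/4) = 187^60 mod 239.
Repeated squaring: 187^2≡75, 187^4≡128, 187^8≡132, 187^16≡216, 187^32≡51 (mod 239).
187^60 = 187^(32+16+8+4) ≡ 67 (mod 239).
Check: 67² = 4489 ≡ 187 (mod 239). The two roots are 67 and 172.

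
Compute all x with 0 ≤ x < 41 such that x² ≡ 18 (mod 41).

10, 31

41 ≡ 1 (mod 4), so we find a root by search.
Trying successive values, 10² = 100 ≡ 18 (mod 41). The other root is 41 − 10 = 31.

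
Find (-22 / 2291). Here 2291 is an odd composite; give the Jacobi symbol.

-1

First reduce: -22 ≡ 2269 (mod 2291).
Reciprocity: 2269 ≡ 1 and 2291 ≡ 3 (mod 4), so (2269/2291) = +(2291/2269).
Reduce top mod 2269: now compute (22/2269).
Pull out 2: since 2269 ≡ 5 (mod 8), (2/2269) = -1.
Reciprocity: 11 ≡ 3 and 2269 ≡ 1 (mod 4), so (11/2269) = +(2269/11).
Reduce top mod 11: now compute (3/11).
Reciprocity: 3 ≡ 3 and 11 ≡ 3 (mod 4), so (3/11) = −(11/3).
Reduce top mod 3: now compute (2/3).
Pull out 2: since 3 ≡ 3 (mod 8), (2/3) = -1.
Reached (1/3) = 1. Collecting the sign flips along the way, the symbol is -1.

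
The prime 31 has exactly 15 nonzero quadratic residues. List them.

1,2,4,5,7,8,9,10,14,16,18,19,20,25,28

Square k = 1,…,15 (k and 31−k give the same square):
1²=1, 2²=4, 3²=9, 4²=16, 5²=25, 6²≡5, 7²≡18, 8²≡2, 9²≡19, 10²≡7, 11²≡28, 12²≡20, 13²≡14, 14²≡10, 15²≡8 (mod 31).
So the quadratic residues mod 31 are {1, 2, 4, 5, 7, 8, 9, 10, 14, 16, 18, 19, 20, 25, 28}.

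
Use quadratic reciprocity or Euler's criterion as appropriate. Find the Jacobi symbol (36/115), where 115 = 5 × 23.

Pull out 2^2: since 115 ≡ 3 (mod 8), (2/115) = -1, so (2/115)^2 = +1.
Reciprocity: 9 ≡ 1 and 115 ≡ 3 (mod 4), so (9/115) = +(115/9).
Reduce top mod 9: now compute (7/9).
Reciprocity: 7 ≡ 3 and 9 ≡ 1 (mod 4), so (7/9) = +(9/7).
Reduce top mod 7: now compute (2/7).
Pull out 2: since 7 ≡ 7 (mod 8), (2/7) = +1.
Reached (1/7) = 1. Collecting the sign flips along the way, the symbol is +1.

1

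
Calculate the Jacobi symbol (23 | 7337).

0

Reciprocity: 23 ≡ 3 and 7337 ≡ 1 (mod 4), so (23/7337) = +(7337/23).
Reduce top mod 23: now compute (0/23).
Top reduces to 0: gcd > 1, so the symbol is 0.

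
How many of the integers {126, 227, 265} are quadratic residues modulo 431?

(126/431) = -1 → non-residue.
(227/431) = +1 → QR.
(265/431) = +1 → QR.
Total quadratic residues among the 3: 2.

2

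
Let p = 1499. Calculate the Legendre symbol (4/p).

Pull out 2^2: since 1499 ≡ 3 (mod 8), (2/1499) = -1, so (2/1499)^2 = +1.
Reached (1/1499) = 1. Collecting the sign flips along the way, the symbol is +1.

1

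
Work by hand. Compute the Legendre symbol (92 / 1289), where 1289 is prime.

Pull out 2^2: since 1289 ≡ 1 (mod 8), (2/1289) = +1, so (2/1289)^2 = +1.
Reciprocity: 23 ≡ 3 and 1289 ≡ 1 (mod 4), so (23/1289) = +(1289/23).
Reduce top mod 23: now compute (1/23).
Reached (1/23) = 1. Collecting the sign flips along the way, the symbol is +1.

1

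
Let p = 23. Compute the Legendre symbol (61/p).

Euler's criterion: (61/23) ≡ 15^11 (mod 23).
15^2 ≡ 18 (mod 23)
15^4 ≡ 2 (mod 23)
15^8 ≡ 4 (mod 23)
15^11 = 15^(8+2+1) ≡ 22 (mod 23).
Result is 22 ≡ −1, so (61/23) = −1.

-1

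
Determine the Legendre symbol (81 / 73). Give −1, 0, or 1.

1

First reduce: 81 ≡ 8 (mod 73).
Pull out 2^3: since 73 ≡ 1 (mod 8), (2/73) = +1, so (2/73)^3 = +1.
Reached (1/73) = 1. Collecting the sign flips along the way, the symbol is +1.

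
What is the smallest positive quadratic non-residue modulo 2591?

7

(2/2591) = +1, so 2 is a residue.
(3/2591) = +1, so 3 is a residue.
(4/2591) = +1, so 4 is a residue.
(5/2591) = +1, so 5 is a residue.
(6/2591) = +1, so 6 is a residue.
(7/2591) = −1, so 7 is the smallest positive non-residue mod 2591.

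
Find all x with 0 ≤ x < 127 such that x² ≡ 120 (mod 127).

Since 127 ≡ 3 (mod 4), a square root of 120 is 120^((127+1)/4) = 120^32 mod 127.
Repeated squaring: 120^2≡49, 120^4≡115, 120^8≡17, 120^16≡35, 120^32≡82 (mod 127).
120^32 = 120^(32) ≡ 82 (mod 127).
Check: 82² = 6724 ≡ 120 (mod 127). The two roots are 45 and 82.

45, 82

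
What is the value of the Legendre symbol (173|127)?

First reduce: 173 ≡ 46 (mod 127).
Pull out 2: since 127 ≡ 7 (mod 8), (2/127) = +1.
Reciprocity: 23 ≡ 3 and 127 ≡ 3 (mod 4), so (23/127) = −(127/23).
Reduce top mod 23: now compute (12/23).
Pull out 2^2: since 23 ≡ 7 (mod 8), (2/23) = +1, so (2/23)^2 = +1.
Reciprocity: 3 ≡ 3 and 23 ≡ 3 (mod 4), so (3/23) = −(23/3).
Reduce top mod 3: now compute (2/3).
Pull out 2: since 3 ≡ 3 (mod 8), (2/3) = -1.
Reached (1/3) = 1. Collecting the sign flips along the way, the symbol is -1.

-1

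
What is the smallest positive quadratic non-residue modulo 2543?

5

(2/2543) = +1, so 2 is a residue.
(3/2543) = +1, so 3 is a residue.
(4/2543) = +1, so 4 is a residue.
(5/2543) = −1, so 5 is the smallest positive non-residue mod 2543.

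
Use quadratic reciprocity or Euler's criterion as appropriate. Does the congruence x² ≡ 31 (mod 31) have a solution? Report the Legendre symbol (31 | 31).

First reduce: 31 ≡ 0 (mod 31).
Top reduces to 0: gcd > 1, so the symbol is 0.

0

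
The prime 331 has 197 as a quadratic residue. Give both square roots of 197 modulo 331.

39, 292

Since 331 ≡ 3 (mod 4), a square root of 197 is 197^((331+1)/4) = 197^83 mod 331.
Repeated squaring: 197^2≡82, 197^4≡104, 197^8≡224, 197^16≡195, 197^32≡291, 197^64≡276 (mod 331).
197^83 = 197^(64+16+2+1) ≡ 39 (mod 331).
Check: 39² = 1521 ≡ 197 (mod 331). The two roots are 39 and 292.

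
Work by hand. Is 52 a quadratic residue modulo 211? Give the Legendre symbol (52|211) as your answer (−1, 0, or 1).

1

Pull out 2^2: since 211 ≡ 3 (mod 8), (2/211) = -1, so (2/211)^2 = +1.
Reciprocity: 13 ≡ 1 and 211 ≡ 3 (mod 4), so (13/211) = +(211/13).
Reduce top mod 13: now compute (3/13).
Reciprocity: 3 ≡ 3 and 13 ≡ 1 (mod 4), so (3/13) = +(13/3).
Reduce top mod 3: now compute (1/3).
Reached (1/3) = 1. Collecting the sign flips along the way, the symbol is +1.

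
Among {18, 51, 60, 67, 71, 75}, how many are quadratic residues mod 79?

(18/79) = +1 → QR.
(51/79) = +1 → QR.
(60/79) = -1 → non-residue.
(67/79) = +1 → QR.
(71/79) = -1 → non-residue.
(75/79) = -1 → non-residue.
Total quadratic residues among the 6: 3.

3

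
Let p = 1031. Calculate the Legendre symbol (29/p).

Euler's criterion: (29/1031) ≡ 29^515 (mod 1031).
29^2 ≡ 841 (mod 1031)
29^4 ≡ 15 (mod 1031)
29^8 ≡ 225 (mod 1031)
29^16 ≡ 106 (mod 1031)
29^32 ≡ 926 (mod 1031)
29^64 ≡ 715 (mod 1031)
29^128 ≡ 880 (mod 1031)
29^256 ≡ 119 (mod 1031)
29^512 ≡ 758 (mod 1031)
29^515 = 29^(512+2+1) ≡ 1 (mod 1031).
Result is 1, so (29/1031) = 1.

1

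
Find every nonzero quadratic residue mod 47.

1, 2, 3, 4, 6, 7, 8, 9, 12, 14, 16, 17, 18, 21, 24, 25, 27, 28, 32, 34, 36, 37, 42

Square k = 1,…,23 (k and 47−k give the same square):
1²=1, 2²=4, 3²=9, 4²=16, 5²=25, 6²=36, 7²≡2, 8²≡17, 9²≡34, 10²≡6, 11²≡27, 12²≡3, 13²≡28, 14²≡8, 15²≡37, 16²≡21, 17²≡7, 18²≡42, 19²≡32, 20²≡24, 21²≡18, 22²≡14, 23²≡12 (mod 47).
So the quadratic residues mod 47 are {1, 2, 3, 4, 6, 7, 8, 9, 12, 14, 16, 17, 18, 21, 24, 25, 27, 28, 32, 34, 36, 37, 42}.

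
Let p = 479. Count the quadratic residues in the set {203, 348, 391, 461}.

0

(203/479) = -1 → non-residue.
(348/479) = -1 → non-residue.
(391/479) = -1 → non-residue.
(461/479) = -1 → non-residue.
Total quadratic residues among the 4: 0.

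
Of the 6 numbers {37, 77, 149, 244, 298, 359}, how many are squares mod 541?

(37/541) = -1 → non-residue.
(77/541) = -1 → non-residue.
(149/541) = -1 → non-residue.
(244/541) = -1 → non-residue.
(298/541) = +1 → QR.
(359/541) = +1 → QR.
Total quadratic residues among the 6: 2.

2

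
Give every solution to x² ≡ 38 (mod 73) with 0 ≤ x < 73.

73 ≡ 1 (mod 4), so we find a root by search.
Trying successive values, 29² = 841 ≡ 38 (mod 73). The other root is 73 − 29 = 44.

29, 44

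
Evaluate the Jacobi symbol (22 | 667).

-1

Pull out 2: since 667 ≡ 3 (mod 8), (2/667) = -1.
Reciprocity: 11 ≡ 3 and 667 ≡ 3 (mod 4), so (11/667) = −(667/11).
Reduce top mod 11: now compute (7/11).
Reciprocity: 7 ≡ 3 and 11 ≡ 3 (mod 4), so (7/11) = −(11/7).
Reduce top mod 7: now compute (4/7).
Pull out 2^2: since 7 ≡ 7 (mod 8), (2/7) = +1, so (2/7)^2 = +1.
Reached (1/7) = 1. Collecting the sign flips along the way, the symbol is -1.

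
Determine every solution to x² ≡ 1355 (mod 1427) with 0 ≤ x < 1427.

125, 1302

Since 1427 ≡ 3 (mod 4), a square root of 1355 is 1355^((1427+1)/4) = 1355^357 mod 1427.
Repeated squaring: 1355^2≡903, 1355^4≡592, 1355^8≡849, 1355^16≡166, 1355^32≡443, 1355^64≡750, 1355^128≡262, 1355^256≡148 (mod 1427).
1355^357 = 1355^(256+64+32+4+1) ≡ 1302 (mod 1427).
Check: 1302² = 1695204 ≡ 1355 (mod 1427). The two roots are 125 and 1302.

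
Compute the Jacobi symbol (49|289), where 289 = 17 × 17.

Reciprocity: 49 ≡ 1 and 289 ≡ 1 (mod 4), so (49/289) = +(289/49).
Reduce top mod 49: now compute (44/49).
Pull out 2^2: since 49 ≡ 1 (mod 8), (2/49) = +1, so (2/49)^2 = +1.
Reciprocity: 11 ≡ 3 and 49 ≡ 1 (mod 4), so (11/49) = +(49/11).
Reduce top mod 11: now compute (5/11).
Reciprocity: 5 ≡ 1 and 11 ≡ 3 (mod 4), so (5/11) = +(11/5).
Reduce top mod 5: now compute (1/5).
Reached (1/5) = 1. Collecting the sign flips along the way, the symbol is +1.

1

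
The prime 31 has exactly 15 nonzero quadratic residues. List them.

Square k = 1,…,15 (k and 31−k give the same square):
1²=1, 2²=4, 3²=9, 4²=16, 5²=25, 6²≡5, 7²≡18, 8²≡2, 9²≡19, 10²≡7, 11²≡28, 12²≡20, 13²≡14, 14²≡10, 15²≡8 (mod 31).
So the quadratic residues mod 31 are {1, 2, 4, 5, 7, 8, 9, 10, 14, 16, 18, 19, 20, 25, 28}.

1,2,4,5,7,8,9,10,14,16,18,19,20,25,28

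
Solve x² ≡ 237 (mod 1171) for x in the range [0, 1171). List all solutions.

Since 1171 ≡ 3 (mod 4), a square root of 237 is 237^((1171+1)/4) = 237^293 mod 1171.
Repeated squaring: 237^2≡1132, 237^4≡350, 237^8≡716, 237^16≡929, 237^32≡14, 237^64≡196, 237^128≡944, 237^256≡5 (mod 1171).
237^293 = 237^(256+32+4+1) ≡ 682 (mod 1171).
Check: 682² = 465124 ≡ 237 (mod 1171). The two roots are 489 and 682.

489, 682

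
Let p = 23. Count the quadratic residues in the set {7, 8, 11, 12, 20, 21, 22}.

2

(7/23) = -1 → non-residue.
(8/23) = +1 → QR.
(11/23) = -1 → non-residue.
(12/23) = +1 → QR.
(20/23) = -1 → non-residue.
(21/23) = -1 → non-residue.
(22/23) = -1 → non-residue.
Total quadratic residues among the 7: 2.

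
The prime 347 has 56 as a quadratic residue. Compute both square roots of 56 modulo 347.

38, 309

Since 347 ≡ 3 (mod 4), a square root of 56 is 56^((347+1)/4) = 56^87 mod 347.
Repeated squaring: 56^2≡13, 56^4≡169, 56^8≡107, 56^16≡345, 56^32≡4, 56^64≡16 (mod 347).
56^87 = 56^(64+16+4+2+1) ≡ 38 (mod 347).
Check: 38² = 1444 ≡ 56 (mod 347). The two roots are 38 and 309.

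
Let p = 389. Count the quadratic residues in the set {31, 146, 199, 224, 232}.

1

(31/389) = -1 → non-residue.
(146/389) = -1 → non-residue.
(199/389) = -1 → non-residue.
(224/389) = -1 → non-residue.
(232/389) = +1 → QR.
Total quadratic residues among the 5: 1.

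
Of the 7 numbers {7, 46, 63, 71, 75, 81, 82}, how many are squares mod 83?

4

(7/83) = +1 → QR.
(46/83) = -1 → non-residue.
(63/83) = +1 → QR.
(71/83) = -1 → non-residue.
(75/83) = +1 → QR.
(81/83) = +1 → QR.
(82/83) = -1 → non-residue.
Total quadratic residues among the 7: 4.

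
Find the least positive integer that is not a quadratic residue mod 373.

(2/373) = −1, so 2 is the smallest positive non-residue mod 373.

2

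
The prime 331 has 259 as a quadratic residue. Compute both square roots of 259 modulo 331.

119, 212

Since 331 ≡ 3 (mod 4), a square root of 259 is 259^((331+1)/4) = 259^83 mod 331.
Repeated squaring: 259^2≡219, 259^4≡297, 259^8≡163, 259^16≡89, 259^32≡308, 259^64≡198 (mod 331).
259^83 = 259^(64+16+2+1) ≡ 212 (mod 331).
Check: 212² = 44944 ≡ 259 (mod 331). The two roots are 119 and 212.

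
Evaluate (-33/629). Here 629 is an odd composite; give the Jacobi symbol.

1

First reduce: -33 ≡ 596 (mod 629).
Pull out 2^2: since 629 ≡ 5 (mod 8), (2/629) = -1, so (2/629)^2 = +1.
Reciprocity: 149 ≡ 1 and 629 ≡ 1 (mod 4), so (149/629) = +(629/149).
Reduce top mod 149: now compute (33/149).
Reciprocity: 33 ≡ 1 and 149 ≡ 1 (mod 4), so (33/149) = +(149/33).
Reduce top mod 33: now compute (17/33).
Reciprocity: 17 ≡ 1 and 33 ≡ 1 (mod 4), so (17/33) = +(33/17).
Reduce top mod 17: now compute (16/17).
Pull out 2^4: since 17 ≡ 1 (mod 8), (2/17) = +1, so (2/17)^4 = +1.
Reached (1/17) = 1. Collecting the sign flips along the way, the symbol is +1.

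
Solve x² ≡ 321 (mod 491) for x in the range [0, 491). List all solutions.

199, 292

Since 491 ≡ 3 (mod 4), a square root of 321 is 321^((491+1)/4) = 321^123 mod 491.
Repeated squaring: 321^2≡422, 321^4≡342, 321^8≡106, 321^16≡434, 321^32≡303, 321^64≡483 (mod 491).
321^123 = 321^(64+32+16+8+2+1) ≡ 199 (mod 491).
Check: 199² = 39601 ≡ 321 (mod 491). The two roots are 199 and 292.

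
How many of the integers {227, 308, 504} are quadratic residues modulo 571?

2

(227/571) = +1 → QR.
(308/571) = -1 → non-residue.
(504/571) = +1 → QR.
Total quadratic residues among the 3: 2.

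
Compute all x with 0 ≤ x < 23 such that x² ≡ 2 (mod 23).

Since 23 ≡ 3 (mod 4), a square root of 2 is 2^((23+1)/4) = 2^6 mod 23.
Repeated squaring: 2^2≡4, 2^4≡16 (mod 23).
2^6 = 2^(4+2) ≡ 18 (mod 23).
Check: 18² = 324 ≡ 2 (mod 23). The two roots are 5 and 18.

5, 18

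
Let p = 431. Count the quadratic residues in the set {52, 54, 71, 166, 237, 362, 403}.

(52/431) = -1 → non-residue.
(54/431) = +1 → QR.
(71/431) = -1 → non-residue.
(166/431) = -1 → non-residue.
(237/431) = -1 → non-residue.
(362/431) = -1 → non-residue.
(403/431) = +1 → QR.
Total quadratic residues among the 7: 2.

2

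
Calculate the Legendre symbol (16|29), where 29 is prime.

Euler's criterion: (16/29) ≡ 16^14 (mod 29).
16^2 ≡ 24 (mod 29)
16^4 ≡ 25 (mod 29)
16^8 ≡ 16 (mod 29)
16^14 = 16^(8+4+2) ≡ 1 (mod 29).
Result is 1, so (16/29) = 1.

1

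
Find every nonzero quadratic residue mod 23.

Square k = 1,…,11 (k and 23−k give the same square):
1²=1, 2²=4, 3²=9, 4²=16, 5²≡2, 6²≡13, 7²≡3, 8²≡18, 9²≡12, 10²≡8, 11²≡6 (mod 23).
So the quadratic residues mod 23 are {1, 2, 3, 4, 6, 8, 9, 12, 13, 16, 18}.

1, 2, 3, 4, 6, 8, 9, 12, 13, 16, 18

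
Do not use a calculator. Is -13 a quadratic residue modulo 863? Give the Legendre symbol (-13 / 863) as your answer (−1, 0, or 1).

1

Euler's criterion: (-13/863) ≡ 850^431 (mod 863).
850^2 ≡ 169 (mod 863)
850^4 ≡ 82 (mod 863)
850^8 ≡ 683 (mod 863)
850^16 ≡ 469 (mod 863)
850^32 ≡ 759 (mod 863)
850^64 ≡ 460 (mod 863)
850^128 ≡ 165 (mod 863)
850^256 ≡ 472 (mod 863)
850^431 = 850^(256+128+32+8+4+2+1) ≡ 1 (mod 863).
Result is 1, so (-13/863) = 1.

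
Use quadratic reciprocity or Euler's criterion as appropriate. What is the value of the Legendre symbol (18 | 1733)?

-1

Pull out 2: since 1733 ≡ 5 (mod 8), (2/1733) = -1.
Reciprocity: 9 ≡ 1 and 1733 ≡ 1 (mod 4), so (9/1733) = +(1733/9).
Reduce top mod 9: now compute (5/9).
Reciprocity: 5 ≡ 1 and 9 ≡ 1 (mod 4), so (5/9) = +(9/5).
Reduce top mod 5: now compute (4/5).
Pull out 2^2: since 5 ≡ 5 (mod 8), (2/5) = -1, so (2/5)^2 = +1.
Reached (1/5) = 1. Collecting the sign flips along the way, the symbol is -1.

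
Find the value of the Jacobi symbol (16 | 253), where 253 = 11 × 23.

1

Pull out 2^4: since 253 ≡ 5 (mod 8), (2/253) = -1, so (2/253)^4 = +1.
Reached (1/253) = 1. Collecting the sign flips along the way, the symbol is +1.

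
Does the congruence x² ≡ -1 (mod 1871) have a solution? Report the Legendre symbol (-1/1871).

-1

First reduce: -1 ≡ 1870 (mod 1871).
Pull out 2: since 1871 ≡ 7 (mod 8), (2/1871) = +1.
Reciprocity: 935 ≡ 3 and 1871 ≡ 3 (mod 4), so (935/1871) = −(1871/935).
Reduce top mod 935: now compute (1/935).
Reached (1/935) = 1. Collecting the sign flips along the way, the symbol is -1.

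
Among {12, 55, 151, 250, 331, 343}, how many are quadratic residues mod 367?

(12/367) = -1 → non-residue.
(55/367) = +1 → QR.
(151/367) = +1 → QR.
(250/367) = -1 → non-residue.
(331/367) = -1 → non-residue.
(343/367) = +1 → QR.
Total quadratic residues among the 6: 3.

3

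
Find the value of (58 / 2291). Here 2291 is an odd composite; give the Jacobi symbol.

0

Pull out 2: since 2291 ≡ 3 (mod 8), (2/2291) = -1.
Reciprocity: 29 ≡ 1 and 2291 ≡ 3 (mod 4), so (29/2291) = +(2291/29).
Reduce top mod 29: now compute (0/29).
Top reduces to 0: gcd > 1, so the symbol is 0.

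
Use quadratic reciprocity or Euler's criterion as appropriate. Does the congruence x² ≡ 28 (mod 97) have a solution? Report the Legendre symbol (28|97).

Pull out 2^2: since 97 ≡ 1 (mod 8), (2/97) = +1, so (2/97)^2 = +1.
Reciprocity: 7 ≡ 3 and 97 ≡ 1 (mod 4), so (7/97) = +(97/7).
Reduce top mod 7: now compute (6/7).
Pull out 2: since 7 ≡ 7 (mod 8), (2/7) = +1.
Reciprocity: 3 ≡ 3 and 7 ≡ 3 (mod 4), so (3/7) = −(7/3).
Reduce top mod 3: now compute (1/3).
Reached (1/3) = 1. Collecting the sign flips along the way, the symbol is -1.

-1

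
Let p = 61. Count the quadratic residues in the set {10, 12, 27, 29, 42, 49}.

4

(10/61) = -1 → non-residue.
(12/61) = +1 → QR.
(27/61) = +1 → QR.
(29/61) = -1 → non-residue.
(42/61) = +1 → QR.
(49/61) = +1 → QR.
Total quadratic residues among the 6: 4.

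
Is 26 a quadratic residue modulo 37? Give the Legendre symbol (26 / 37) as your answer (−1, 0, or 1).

Pull out 2: since 37 ≡ 5 (mod 8), (2/37) = -1.
Reciprocity: 13 ≡ 1 and 37 ≡ 1 (mod 4), so (13/37) = +(37/13).
Reduce top mod 13: now compute (11/13).
Reciprocity: 11 ≡ 3 and 13 ≡ 1 (mod 4), so (11/13) = +(13/11).
Reduce top mod 11: now compute (2/11).
Pull out 2: since 11 ≡ 3 (mod 8), (2/11) = -1.
Reached (1/11) = 1. Collecting the sign flips along the way, the symbol is +1.

1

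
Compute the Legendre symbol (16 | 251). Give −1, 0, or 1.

1

Euler's criterion: (16/251) ≡ 16^125 (mod 251).
16^2 ≡ 5 (mod 251)
16^4 ≡ 25 (mod 251)
16^8 ≡ 123 (mod 251)
16^16 ≡ 69 (mod 251)
16^32 ≡ 243 (mod 251)
16^64 ≡ 64 (mod 251)
16^125 = 16^(64+32+16+8+4+1) ≡ 1 (mod 251).
Result is 1, so (16/251) = 1.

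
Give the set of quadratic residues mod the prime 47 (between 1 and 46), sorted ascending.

1, 2, 3, 4, 6, 7, 8, 9, 12, 14, 16, 17, 18, 21, 24, 25, 27, 28, 32, 34, 36, 37, 42

Square k = 1,…,23 (k and 47−k give the same square):
1²=1, 2²=4, 3²=9, 4²=16, 5²=25, 6²=36, 7²≡2, 8²≡17, 9²≡34, 10²≡6, 11²≡27, 12²≡3, 13²≡28, 14²≡8, 15²≡37, 16²≡21, 17²≡7, 18²≡42, 19²≡32, 20²≡24, 21²≡18, 22²≡14, 23²≡12 (mod 47).
So the quadratic residues mod 47 are {1, 2, 3, 4, 6, 7, 8, 9, 12, 14, 16, 17, 18, 21, 24, 25, 27, 28, 32, 34, 36, 37, 42}.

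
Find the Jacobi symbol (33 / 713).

-1

Reciprocity: 33 ≡ 1 and 713 ≡ 1 (mod 4), so (33/713) = +(713/33).
Reduce top mod 33: now compute (20/33).
Pull out 2^2: since 33 ≡ 1 (mod 8), (2/33) = +1, so (2/33)^2 = +1.
Reciprocity: 5 ≡ 1 and 33 ≡ 1 (mod 4), so (5/33) = +(33/5).
Reduce top mod 5: now compute (3/5).
Reciprocity: 3 ≡ 3 and 5 ≡ 1 (mod 4), so (3/5) = +(5/3).
Reduce top mod 3: now compute (2/3).
Pull out 2: since 3 ≡ 3 (mod 8), (2/3) = -1.
Reached (1/3) = 1. Collecting the sign flips along the way, the symbol is -1.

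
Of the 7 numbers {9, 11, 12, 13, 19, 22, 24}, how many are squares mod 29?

4

(9/29) = +1 → QR.
(11/29) = -1 → non-residue.
(12/29) = -1 → non-residue.
(13/29) = +1 → QR.
(19/29) = -1 → non-residue.
(22/29) = +1 → QR.
(24/29) = +1 → QR.
Total quadratic residues among the 7: 4.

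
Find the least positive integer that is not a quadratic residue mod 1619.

2

(2/1619) = −1, so 2 is the smallest positive non-residue mod 1619.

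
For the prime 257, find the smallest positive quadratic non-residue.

3

(2/257) = +1, so 2 is a residue.
(3/257) = −1, so 3 is the smallest positive non-residue mod 257.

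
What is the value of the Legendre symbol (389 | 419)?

1

Euler's criterion: (389/419) ≡ 389^209 (mod 419).
389^2 ≡ 62 (mod 419)
389^4 ≡ 73 (mod 419)
389^8 ≡ 301 (mod 419)
389^16 ≡ 97 (mod 419)
389^32 ≡ 191 (mod 419)
389^64 ≡ 28 (mod 419)
389^128 ≡ 365 (mod 419)
389^209 = 389^(128+64+16+1) ≡ 1 (mod 419).
Result is 1, so (389/419) = 1.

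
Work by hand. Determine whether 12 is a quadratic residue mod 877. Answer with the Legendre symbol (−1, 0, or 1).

1

Pull out 2^2: since 877 ≡ 5 (mod 8), (2/877) = -1, so (2/877)^2 = +1.
Reciprocity: 3 ≡ 3 and 877 ≡ 1 (mod 4), so (3/877) = +(877/3).
Reduce top mod 3: now compute (1/3).
Reached (1/3) = 1. Collecting the sign flips along the way, the symbol is +1.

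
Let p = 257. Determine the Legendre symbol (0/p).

0

Top reduces to 0: gcd > 1, so the symbol is 0.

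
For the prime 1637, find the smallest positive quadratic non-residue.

2

(2/1637) = −1, so 2 is the smallest positive non-residue mod 1637.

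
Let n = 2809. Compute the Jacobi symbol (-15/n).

First reduce: -15 ≡ 2794 (mod 2809).
Pull out 2: since 2809 ≡ 1 (mod 8), (2/2809) = +1.
Reciprocity: 1397 ≡ 1 and 2809 ≡ 1 (mod 4), so (1397/2809) = +(2809/1397).
Reduce top mod 1397: now compute (15/1397).
Reciprocity: 15 ≡ 3 and 1397 ≡ 1 (mod 4), so (15/1397) = +(1397/15).
Reduce top mod 15: now compute (2/15).
Pull out 2: since 15 ≡ 7 (mod 8), (2/15) = +1.
Reached (1/15) = 1. Collecting the sign flips along the way, the symbol is +1.

1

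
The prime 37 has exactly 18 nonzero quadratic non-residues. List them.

Square k = 1,…,18 (k and 37−k give the same square):
1²=1, 2²=4, 3²=9, 4²=16, 5²=25, 6²=36, 7²≡12, 8²≡27, 9²≡7, 10²≡26, 11²≡10, 12²≡33, 13²≡21, 14²≡11, 15²≡3, 16²≡34, 17²≡30, 18²≡28 (mod 37).
The residues are {1, 3, 4, 7, 9, 10, 11, 12, 16, 21, 25, 26, 27, 28, 30, 33, 34, 36}; the non-residues are the remaining 18 nonzero classes.

2, 5, 6, 8, 13, 14, 15, 17, 18, 19, 20, 22, 23, 24, 29, 31, 32, 35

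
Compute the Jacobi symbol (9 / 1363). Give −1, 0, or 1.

Reciprocity: 9 ≡ 1 and 1363 ≡ 3 (mod 4), so (9/1363) = +(1363/9).
Reduce top mod 9: now compute (4/9).
Pull out 2^2: since 9 ≡ 1 (mod 8), (2/9) = +1, so (2/9)^2 = +1.
Reached (1/9) = 1. Collecting the sign flips along the way, the symbol is +1.

1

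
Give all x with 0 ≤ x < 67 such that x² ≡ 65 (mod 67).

20, 47

Since 67 ≡ 3 (mod 4), a square root of 65 is 65^((67+1)/4) = 65^17 mod 67.
Repeated squaring: 65^2≡4, 65^4≡16, 65^8≡55, 65^16≡10 (mod 67).
65^17 = 65^(16+1) ≡ 47 (mod 67).
Check: 47² = 2209 ≡ 65 (mod 67). The two roots are 20 and 47.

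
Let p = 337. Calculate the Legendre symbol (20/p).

Euler's criterion: (20/337) ≡ 20^168 (mod 337).
20^2 ≡ 63 (mod 337)
20^4 ≡ 262 (mod 337)
20^8 ≡ 233 (mod 337)
20^16 ≡ 32 (mod 337)
20^32 ≡ 13 (mod 337)
20^64 ≡ 169 (mod 337)
20^128 ≡ 253 (mod 337)
20^168 = 20^(128+32+8) ≡ 336 (mod 337).
Result is 336 ≡ −1, so (20/337) = −1.

-1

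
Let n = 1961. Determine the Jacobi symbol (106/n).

Pull out 2: since 1961 ≡ 1 (mod 8), (2/1961) = +1.
Reciprocity: 53 ≡ 1 and 1961 ≡ 1 (mod 4), so (53/1961) = +(1961/53).
Reduce top mod 53: now compute (0/53).
Top reduces to 0: gcd > 1, so the symbol is 0.

0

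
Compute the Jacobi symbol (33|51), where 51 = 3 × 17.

0

Reciprocity: 33 ≡ 1 and 51 ≡ 3 (mod 4), so (33/51) = +(51/33).
Reduce top mod 33: now compute (18/33).
Pull out 2: since 33 ≡ 1 (mod 8), (2/33) = +1.
Reciprocity: 9 ≡ 1 and 33 ≡ 1 (mod 4), so (9/33) = +(33/9).
Reduce top mod 9: now compute (6/9).
Pull out 2: since 9 ≡ 1 (mod 8), (2/9) = +1.
Reciprocity: 3 ≡ 3 and 9 ≡ 1 (mod 4), so (3/9) = +(9/3).
Reduce top mod 3: now compute (0/3).
Top reduces to 0: gcd > 1, so the symbol is 0.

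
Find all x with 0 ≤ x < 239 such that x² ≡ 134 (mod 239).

Since 239 ≡ 3 (mod 4), a square root of 134 is 134^((239+1)/4) = 134^60 mod 239.
Repeated squaring: 134^2≡31, 134^4≡5, 134^8≡25, 134^16≡147, 134^32≡99 (mod 239).
134^60 = 134^(32+16+8+4) ≡ 96 (mod 239).
Check: 96² = 9216 ≡ 134 (mod 239). The two roots are 96 and 143.

96, 143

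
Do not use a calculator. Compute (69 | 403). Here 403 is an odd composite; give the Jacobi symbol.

Reciprocity: 69 ≡ 1 and 403 ≡ 3 (mod 4), so (69/403) = +(403/69).
Reduce top mod 69: now compute (58/69).
Pull out 2: since 69 ≡ 5 (mod 8), (2/69) = -1.
Reciprocity: 29 ≡ 1 and 69 ≡ 1 (mod 4), so (29/69) = +(69/29).
Reduce top mod 29: now compute (11/29).
Reciprocity: 11 ≡ 3 and 29 ≡ 1 (mod 4), so (11/29) = +(29/11).
Reduce top mod 11: now compute (7/11).
Reciprocity: 7 ≡ 3 and 11 ≡ 3 (mod 4), so (7/11) = −(11/7).
Reduce top mod 7: now compute (4/7).
Pull out 2^2: since 7 ≡ 7 (mod 8), (2/7) = +1, so (2/7)^2 = +1.
Reached (1/7) = 1. Collecting the sign flips along the way, the symbol is +1.

1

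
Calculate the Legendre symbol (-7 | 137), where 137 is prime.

Euler's criterion: (-7/137) ≡ 130^68 (mod 137).
130^2 ≡ 49 (mod 137)
130^4 ≡ 72 (mod 137)
130^8 ≡ 115 (mod 137)
130^16 ≡ 73 (mod 137)
130^32 ≡ 123 (mod 137)
130^64 ≡ 59 (mod 137)
130^68 = 130^(64+4) ≡ 1 (mod 137).
Result is 1, so (-7/137) = 1.

1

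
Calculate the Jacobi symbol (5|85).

Reciprocity: 5 ≡ 1 and 85 ≡ 1 (mod 4), so (5/85) = +(85/5).
Reduce top mod 5: now compute (0/5).
Top reduces to 0: gcd > 1, so the symbol is 0.

0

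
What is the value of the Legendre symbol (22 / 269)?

Euler's criterion: (22/269) ≡ 22^134 (mod 269).
22^2 ≡ 215 (mod 269)
22^4 ≡ 226 (mod 269)
22^8 ≡ 235 (mod 269)
22^16 ≡ 80 (mod 269)
22^32 ≡ 213 (mod 269)
22^64 ≡ 177 (mod 269)
22^128 ≡ 125 (mod 269)
22^134 = 22^(128+4+2) ≡ 268 (mod 269).
Result is 268 ≡ −1, so (22/269) = −1.

-1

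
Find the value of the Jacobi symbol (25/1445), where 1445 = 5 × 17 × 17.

0

Reciprocity: 25 ≡ 1 and 1445 ≡ 1 (mod 4), so (25/1445) = +(1445/25).
Reduce top mod 25: now compute (20/25).
Pull out 2^2: since 25 ≡ 1 (mod 8), (2/25) = +1, so (2/25)^2 = +1.
Reciprocity: 5 ≡ 1 and 25 ≡ 1 (mod 4), so (5/25) = +(25/5).
Reduce top mod 5: now compute (0/5).
Top reduces to 0: gcd > 1, so the symbol is 0.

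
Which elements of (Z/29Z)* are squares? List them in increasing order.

Square k = 1,…,14 (k and 29−k give the same square):
1²=1, 2²=4, 3²=9, 4²=16, 5²=25, 6²≡7, 7²≡20, 8²≡6, 9²≡23, 10²≡13, 11²≡5, 12²≡28, 13²≡24, 14²≡22 (mod 29).
So the quadratic residues mod 29 are {1, 4, 5, 6, 7, 9, 13, 16, 20, 22, 23, 24, 25, 28}.

1, 4, 5, 6, 7, 9, 13, 16, 20, 22, 23, 24, 25, 28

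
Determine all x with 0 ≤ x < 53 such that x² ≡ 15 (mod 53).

11, 42

53 ≡ 1 (mod 4), so we find a root by search.
Trying successive values, 11² = 121 ≡ 15 (mod 53). The other root is 53 − 11 = 42.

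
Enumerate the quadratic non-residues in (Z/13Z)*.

Square k = 1,…,6 (k and 13−k give the same square):
1²=1, 2²=4, 3²=9, 4²≡3, 5²≡12, 6²≡10 (mod 13).
The residues are {1, 3, 4, 9, 10, 12}; the non-residues are the remaining 6 nonzero classes.

2,5,6,7,8,11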